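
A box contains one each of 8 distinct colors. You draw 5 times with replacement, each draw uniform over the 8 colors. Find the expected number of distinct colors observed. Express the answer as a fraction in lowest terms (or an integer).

Let Xⱼ=1 if type j appears at least once. P(Xⱼ=1) = 1 − ((8−1)/8)^5 = 15961/32768.
E[#distinct] = 8·15961/32768 = 15961/4096.

15961/4096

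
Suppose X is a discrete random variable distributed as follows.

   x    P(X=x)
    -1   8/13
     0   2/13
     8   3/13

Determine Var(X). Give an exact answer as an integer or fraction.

E[X] = (8/13)·(-1) + (2/13)·0 + (3/13)·8 = 16/13
E[X²] = (8/13)·1 + (2/13)·0 + (3/13)·64 = 200/13
Var(X) = 200/13 − (16/13)² = 2344/169

2344/169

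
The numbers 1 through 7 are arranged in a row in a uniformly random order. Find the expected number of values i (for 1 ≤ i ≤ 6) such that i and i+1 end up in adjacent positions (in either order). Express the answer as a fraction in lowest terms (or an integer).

12/7

For each i ∈ {1,…,6}, let Xᵢ = 1 if i and i+1 are adjacent. P(Xᵢ=1) = 2·(7−1)!/7! = 2/7.
By linearity, E[ΣXᵢ] = (6)·(2/7) = 12/7.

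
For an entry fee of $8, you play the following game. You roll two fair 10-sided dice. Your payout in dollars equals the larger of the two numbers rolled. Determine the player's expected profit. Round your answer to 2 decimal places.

-$0.85

Distribution of the larger of the two numbers rolled: 1 w.p. 1/100, 2 w.p. 3/100, 3 w.p. 1/20, 4 w.p. 7/100, 5 w.p. 9/100, 6 w.p. 11/100, …
E[payout] = (1/100)·1 + (3/100)·2 + (1/20)·3 + (7/100)·4 + (9/100)·5 + (11/100)·6 + (13/100)·7 + (3/20)·8 + (17/100)·9 + (19/100)·10 = 143/20
Expected profit = 143/20 − 8 = -17/20 ≈ -$0.85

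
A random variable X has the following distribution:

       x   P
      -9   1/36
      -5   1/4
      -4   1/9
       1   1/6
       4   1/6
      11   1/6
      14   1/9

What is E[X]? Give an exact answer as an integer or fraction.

E[X] = (1/36)·(-9) + (1/4)·(-5) + (1/9)·(-4) + (1/6)·1 + (1/6)·4 + (1/6)·11 + (1/9)·14
     = 41/18

41/18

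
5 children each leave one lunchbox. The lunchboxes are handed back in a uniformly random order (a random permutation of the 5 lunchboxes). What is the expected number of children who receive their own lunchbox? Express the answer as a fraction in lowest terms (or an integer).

Let Xᵢ = 1 if person i gets their own lunchbox. For each i, P(Xᵢ=1) = 1/5.
By linearity of expectation, E[X₁+…+X_5] = 5·(1/5) = 1.

1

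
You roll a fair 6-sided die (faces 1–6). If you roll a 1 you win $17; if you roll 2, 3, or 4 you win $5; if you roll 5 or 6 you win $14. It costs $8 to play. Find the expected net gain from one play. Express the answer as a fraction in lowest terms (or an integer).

E[payout] = (1/2)·5 + (1/3)·14 + (1/6)·17 = 10
Expected profit = 10 − 8 = 2

$2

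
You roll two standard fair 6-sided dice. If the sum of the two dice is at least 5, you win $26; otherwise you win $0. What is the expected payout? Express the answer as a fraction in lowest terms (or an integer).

E[payout] = (1/6)·0 + (5/6)·26 = 65/3

65/3 dollars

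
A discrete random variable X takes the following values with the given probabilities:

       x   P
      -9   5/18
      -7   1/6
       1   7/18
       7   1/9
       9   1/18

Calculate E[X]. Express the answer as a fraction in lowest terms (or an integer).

E[X] = (5/18)·(-9) + (1/6)·(-7) + (7/18)·1 + (1/9)·7 + (1/18)·9
     = -2

-2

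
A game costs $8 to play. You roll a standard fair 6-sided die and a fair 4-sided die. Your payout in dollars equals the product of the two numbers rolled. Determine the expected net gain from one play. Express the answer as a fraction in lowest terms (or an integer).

3/4 dollars

Distribution of the product of the two numbers rolled: 1 w.p. 1/24, 2 w.p. 1/12, 3 w.p. 1/12, 4 w.p. 1/8, 5 w.p. 1/24, 6 w.p. 1/8, …
E[payout] = (1/24)·1 + (1/12)·2 + (1/12)·3 + (1/8)·4 + (1/24)·5 + (1/8)·6 + (1/12)·8 + (1/24)·9 + (1/24)·10 + (1/8)·12 + (1/24)·15 + (1/24)·16 + (1/24)·18 + (1/24)·20 + (1/24)·24 = 35/4
Expected profit = 35/4 − 8 = 3/4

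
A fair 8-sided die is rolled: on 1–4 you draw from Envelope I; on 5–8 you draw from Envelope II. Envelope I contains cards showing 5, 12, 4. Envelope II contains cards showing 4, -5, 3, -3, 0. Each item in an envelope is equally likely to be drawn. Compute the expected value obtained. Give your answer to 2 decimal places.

3.40

E[X | Envelope I] = (5 + 12 + 4)/3 = 7
E[X | Envelope II] = (4 − 5 + 3 − 3 + 0)/5 = -1/5
E[X] = (1/2)·7 + (1/2)·(-1/5) = 17/5 ≈ 3.40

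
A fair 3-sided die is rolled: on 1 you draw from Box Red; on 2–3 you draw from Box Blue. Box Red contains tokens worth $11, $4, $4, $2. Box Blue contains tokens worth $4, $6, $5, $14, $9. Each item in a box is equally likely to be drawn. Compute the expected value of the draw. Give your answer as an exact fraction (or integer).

E[X | Box Red] = (11 + 4 + 4 + 2)/4 = 21/4
E[X | Box Blue] = (4 + 6 + 5 + 14 + 9)/5 = 38/5
E[X] = (1/3)·21/4 + (2/3)·38/5 = 409/60

409/60 dollars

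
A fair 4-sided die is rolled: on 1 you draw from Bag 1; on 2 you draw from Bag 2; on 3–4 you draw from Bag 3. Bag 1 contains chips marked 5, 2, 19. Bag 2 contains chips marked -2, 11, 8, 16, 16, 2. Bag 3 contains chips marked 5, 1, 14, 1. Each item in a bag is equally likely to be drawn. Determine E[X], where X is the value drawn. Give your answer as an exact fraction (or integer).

83/12

E[X | Bag 1] = (5 + 2 + 19)/3 = 26/3
E[X | Bag 2] = (-2 + 11 + 8 + 16 + 16 + 2)/6 = 17/2
E[X | Bag 3] = (5 + 1 + 14 + 1)/4 = 21/4
E[X] = (1/4)·26/3 + (1/4)·17/2 + (1/2)·21/4 = 83/12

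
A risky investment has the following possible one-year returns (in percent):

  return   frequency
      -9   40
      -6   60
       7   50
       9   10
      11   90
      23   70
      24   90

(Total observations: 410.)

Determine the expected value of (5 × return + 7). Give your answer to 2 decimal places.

61.63

Total = 410, so P(return=-9) = 40/410, etc.
E[5x+7] = (4/41)·(-38) + (6/41)·(-23) + (5/41)·42 + (1/41)·52 + (9/41)·62 + (7/41)·122 + (9/41)·127
     = 2527/41 ≈ 61.63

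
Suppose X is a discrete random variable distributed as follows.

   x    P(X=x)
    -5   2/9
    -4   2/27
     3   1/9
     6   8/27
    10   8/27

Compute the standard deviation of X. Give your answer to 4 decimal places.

5.8815

E[X] = 11/3, E[X²] = 1297/27
Var(X) = E[X²] − (E[X])² = 1297/27 − 121/9 = 934/27
SD(X) = √(934/27) ≈ 5.8815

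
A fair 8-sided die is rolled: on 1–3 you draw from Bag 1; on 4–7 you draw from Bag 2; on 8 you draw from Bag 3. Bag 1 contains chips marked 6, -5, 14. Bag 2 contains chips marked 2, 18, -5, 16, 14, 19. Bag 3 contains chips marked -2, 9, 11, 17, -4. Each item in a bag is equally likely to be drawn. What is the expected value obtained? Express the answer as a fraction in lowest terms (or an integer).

479/60

E[X | Bag 1] = (6 − 5 + 14)/3 = 5
E[X | Bag 2] = (2 + 18 − 5 + 16 + 14 + 19)/6 = 32/3
E[X | Bag 3] = (-2 + 9 + 11 + 17 − 4)/5 = 31/5
E[X] = (3/8)·5 + (1/2)·32/3 + (1/8)·31/5 = 479/60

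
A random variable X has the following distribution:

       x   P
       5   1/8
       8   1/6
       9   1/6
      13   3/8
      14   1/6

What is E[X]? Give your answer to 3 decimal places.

10.667

E[X] = (1/8)·5 + (1/6)·8 + (1/6)·9 + (3/8)·13 + (1/6)·14
     = 32/3 ≈ 10.667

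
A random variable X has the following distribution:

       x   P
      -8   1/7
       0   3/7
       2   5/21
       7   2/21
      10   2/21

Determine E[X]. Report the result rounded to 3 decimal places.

E[X] = (1/7)·(-8) + (3/7)·0 + (5/21)·2 + (2/21)·7 + (2/21)·10
     = 20/21 ≈ 0.952

0.952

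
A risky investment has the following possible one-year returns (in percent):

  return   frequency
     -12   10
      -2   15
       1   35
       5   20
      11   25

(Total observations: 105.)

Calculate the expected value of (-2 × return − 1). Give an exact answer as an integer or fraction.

-125/21

Total = 105, so P(return=-12) = 10/105, etc.
E[-2x-1] = (2/21)·23 + (1/7)·3 + (1/3)·(-3) + (4/21)·(-11) + (5/21)·(-23)
     = -125/21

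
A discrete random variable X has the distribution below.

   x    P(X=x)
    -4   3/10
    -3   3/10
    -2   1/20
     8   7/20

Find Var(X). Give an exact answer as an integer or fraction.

E[X] = (3/10)·(-4) + (3/10)·(-3) + (1/20)·(-2) + (7/20)·8 = 3/5
E[X²] = (3/10)·16 + (3/10)·9 + (1/20)·4 + (7/20)·64 = 301/10
Var(X) = 301/10 − (3/5)² = 1487/50

1487/50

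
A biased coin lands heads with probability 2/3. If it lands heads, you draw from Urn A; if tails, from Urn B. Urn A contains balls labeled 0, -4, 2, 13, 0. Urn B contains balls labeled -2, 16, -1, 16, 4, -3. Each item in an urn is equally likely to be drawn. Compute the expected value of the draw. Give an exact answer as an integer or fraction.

E[X | Urn A] = (0 − 4 + 2 + 13 + 0)/5 = 11/5
E[X | Urn B] = (-2 + 16 − 1 + 16 + 4 − 3)/6 = 5
E[X] = (2/3)·11/5 + (1/3)·5 = 47/15

47/15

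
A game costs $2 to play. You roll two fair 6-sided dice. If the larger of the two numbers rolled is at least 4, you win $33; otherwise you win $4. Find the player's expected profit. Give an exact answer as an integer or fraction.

95/4 dollars

E[payout] = (1/4)·4 + (3/4)·33 = 103/4
Expected profit = 103/4 − 2 = 95/4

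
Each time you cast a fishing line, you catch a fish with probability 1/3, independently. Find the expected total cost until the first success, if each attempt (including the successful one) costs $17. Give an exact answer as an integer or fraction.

E[#attempts] = 1/p = 3; E[cost] = 17·3 = 51.

$51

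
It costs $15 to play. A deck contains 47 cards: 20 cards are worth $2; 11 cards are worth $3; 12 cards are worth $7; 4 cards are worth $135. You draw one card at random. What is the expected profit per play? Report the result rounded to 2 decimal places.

-$0.17

E[payout] = (20/47)·2 + (11/47)·3 + (12/47)·7 + (4/47)·135 = 697/47
Expected profit = 697/47 − 15 = -8/47 ≈ -$0.17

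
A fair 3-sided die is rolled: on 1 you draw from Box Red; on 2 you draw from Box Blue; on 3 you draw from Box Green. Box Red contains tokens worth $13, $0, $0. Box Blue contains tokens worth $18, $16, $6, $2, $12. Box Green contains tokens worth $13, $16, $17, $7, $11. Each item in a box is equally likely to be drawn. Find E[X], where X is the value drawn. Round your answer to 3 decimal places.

$9.311

E[X | Box Red] = (13 + 0 + 0)/3 = 13/3
E[X | Box Blue] = (18 + 16 + 6 + 2 + 12)/5 = 54/5
E[X | Box Green] = (13 + 16 + 17 + 7 + 11)/5 = 64/5
E[X] = (1/3)·13/3 + (1/3)·54/5 + (1/3)·64/5 = 419/45 ≈ 9.311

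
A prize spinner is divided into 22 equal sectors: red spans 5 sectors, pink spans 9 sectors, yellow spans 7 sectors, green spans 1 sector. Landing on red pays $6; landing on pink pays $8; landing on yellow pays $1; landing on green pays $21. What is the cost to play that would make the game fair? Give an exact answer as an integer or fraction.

65/11 dollars

E[payout] = (5/22)·6 + (9/22)·8 + (7/22)·1 + (1/22)·21 = 65/11
Fair fee = E[payout] = 65/11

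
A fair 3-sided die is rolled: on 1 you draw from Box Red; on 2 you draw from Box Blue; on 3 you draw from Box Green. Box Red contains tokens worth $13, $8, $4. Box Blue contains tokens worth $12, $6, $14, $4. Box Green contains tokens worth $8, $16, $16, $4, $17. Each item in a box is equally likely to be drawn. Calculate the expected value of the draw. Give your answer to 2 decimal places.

$9.84

E[X | Box Red] = (13 + 8 + 4)/3 = 25/3
E[X | Box Blue] = (12 + 6 + 14 + 4)/4 = 9
E[X | Box Green] = (8 + 16 + 16 + 4 + 17)/5 = 61/5
E[X] = (1/3)·25/3 + (1/3)·9 + (1/3)·61/5 = 443/45 ≈ 9.84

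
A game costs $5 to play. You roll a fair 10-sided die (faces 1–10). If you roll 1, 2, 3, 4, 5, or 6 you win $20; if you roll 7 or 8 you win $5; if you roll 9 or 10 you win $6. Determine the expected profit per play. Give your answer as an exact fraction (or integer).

E[payout] = (1/5)·5 + (1/5)·6 + (3/5)·20 = 71/5
Expected profit = 71/5 − 5 = 46/5

46/5 dollars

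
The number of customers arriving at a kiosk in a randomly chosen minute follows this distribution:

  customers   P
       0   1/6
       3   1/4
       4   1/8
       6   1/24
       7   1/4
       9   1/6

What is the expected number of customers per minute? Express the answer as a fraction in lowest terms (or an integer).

19/4

E[X] = (1/6)·0 + (1/4)·3 + (1/8)·4 + (1/24)·6 + (1/4)·7 + (1/6)·9
     = 19/4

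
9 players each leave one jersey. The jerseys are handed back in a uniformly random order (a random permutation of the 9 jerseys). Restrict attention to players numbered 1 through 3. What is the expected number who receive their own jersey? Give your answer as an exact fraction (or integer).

Let Xᵢ = 1 if person i gets their own jersey. For each i, P(Xᵢ=1) = 1/9.
By linearity of expectation, E[X₁+…+X_3] = 3·(1/9) = 1/3.

1/3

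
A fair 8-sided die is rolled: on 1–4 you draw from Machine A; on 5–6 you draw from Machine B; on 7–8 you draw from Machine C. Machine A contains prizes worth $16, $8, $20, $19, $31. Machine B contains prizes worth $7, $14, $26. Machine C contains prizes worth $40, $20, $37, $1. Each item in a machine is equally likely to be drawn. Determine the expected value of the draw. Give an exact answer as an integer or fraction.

2333/120 dollars

E[X | Machine A] = (16 + 8 + 20 + 19 + 31)/5 = 94/5
E[X | Machine B] = (7 + 14 + 26)/3 = 47/3
E[X | Machine C] = (40 + 20 + 37 + 1)/4 = 49/2
E[X] = (1/2)·94/5 + (1/4)·47/3 + (1/4)·49/2 = 2333/120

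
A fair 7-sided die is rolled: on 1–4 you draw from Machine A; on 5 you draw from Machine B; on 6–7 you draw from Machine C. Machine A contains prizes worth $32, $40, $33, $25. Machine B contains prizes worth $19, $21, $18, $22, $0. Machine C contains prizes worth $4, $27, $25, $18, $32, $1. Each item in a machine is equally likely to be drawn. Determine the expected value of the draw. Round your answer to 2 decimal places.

E[X | Machine A] = (32 + 40 + 33 + 25)/4 = 65/2
E[X | Machine B] = (19 + 21 + 18 + 22 + 0)/5 = 16
E[X | Machine C] = (4 + 27 + 25 + 18 + 32 + 1)/6 = 107/6
E[X] = (4/7)·65/2 + (1/7)·16 + (2/7)·107/6 = 545/21 ≈ 25.95

$25.95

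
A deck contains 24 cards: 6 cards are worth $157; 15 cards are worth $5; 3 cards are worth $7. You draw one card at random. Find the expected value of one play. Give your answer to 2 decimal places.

E[payout] = (6/24)·157 + (15/24)·5 + (3/24)·7 = 173/4
≈ $43.25

$43.25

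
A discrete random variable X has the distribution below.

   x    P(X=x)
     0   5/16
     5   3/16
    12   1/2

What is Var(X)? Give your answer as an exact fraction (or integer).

E[X] = (5/16)·0 + (3/16)·5 + (1/2)·12 = 111/16
E[X²] = (5/16)·0 + (3/16)·25 + (1/2)·144 = 1227/16
Var(X) = 1227/16 − (111/16)² = 7311/256

7311/256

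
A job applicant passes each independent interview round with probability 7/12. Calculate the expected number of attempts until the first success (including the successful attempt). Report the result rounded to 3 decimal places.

1.714

For a geometric distribution, E[trials] = 1/p = 1/(7/12) = 12/7.
≈ 1.714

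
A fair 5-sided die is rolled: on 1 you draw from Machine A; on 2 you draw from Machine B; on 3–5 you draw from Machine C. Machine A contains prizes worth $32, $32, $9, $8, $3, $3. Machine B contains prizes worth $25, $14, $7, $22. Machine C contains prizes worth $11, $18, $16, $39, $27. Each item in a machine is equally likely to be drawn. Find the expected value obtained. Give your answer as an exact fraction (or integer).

E[X | Machine A] = (32 + 32 + 9 + 8 + 3 + 3)/6 = 29/2
E[X | Machine B] = (25 + 14 + 7 + 22)/4 = 17
E[X | Machine C] = (11 + 18 + 16 + 39 + 27)/5 = 111/5
E[X] = (1/5)·29/2 + (1/5)·17 + (3/5)·111/5 = 981/50

981/50 dollars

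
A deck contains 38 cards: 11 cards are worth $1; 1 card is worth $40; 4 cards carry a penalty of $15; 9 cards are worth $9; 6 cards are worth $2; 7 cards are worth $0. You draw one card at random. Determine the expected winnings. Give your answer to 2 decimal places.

E[payout] = (11/38)·1 + (1/38)·40 + (4/38)·(-15) + (9/38)·9 + (6/38)·2 + (7/38)·0 = 42/19
≈ $2.21

$2.21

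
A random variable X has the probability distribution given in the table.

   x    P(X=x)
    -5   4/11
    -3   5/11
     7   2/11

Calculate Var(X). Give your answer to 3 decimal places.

E[X] = (4/11)·(-5) + (5/11)·(-3) + (2/11)·7 = -21/11
E[X²] = (4/11)·25 + (5/11)·9 + (2/11)·49 = 243/11
Var(X) = 243/11 − (-21/11)² = 2232/121 ≈ 18.446

18.446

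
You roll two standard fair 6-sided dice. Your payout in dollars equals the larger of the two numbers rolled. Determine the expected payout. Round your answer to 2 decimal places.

$4.47

Distribution of the larger of the two numbers rolled: 1 w.p. 1/36, 2 w.p. 1/12, 3 w.p. 5/36, 4 w.p. 7/36, 5 w.p. 1/4, 6 w.p. 11/36
E[payout] = (1/36)·1 + (1/12)·2 + (5/36)·3 + (7/36)·4 + (1/4)·5 + (11/36)·6 = 161/36
≈ $4.47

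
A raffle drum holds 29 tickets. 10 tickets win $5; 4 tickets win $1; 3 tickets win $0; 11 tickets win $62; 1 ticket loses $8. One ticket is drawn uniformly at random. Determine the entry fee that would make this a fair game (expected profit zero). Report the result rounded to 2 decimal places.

E[payout] = (10/29)·5 + (4/29)·1 + (3/29)·0 + (11/29)·62 + (1/29)·(-8) = 728/29
Fair fee = E[payout] = 728/29 ≈ $25.10

$25.10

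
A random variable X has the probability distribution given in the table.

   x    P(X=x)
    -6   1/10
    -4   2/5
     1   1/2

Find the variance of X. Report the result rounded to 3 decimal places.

E[X] = (1/10)·(-6) + (2/5)·(-4) + (1/2)·1 = -17/10
E[X²] = (1/10)·36 + (2/5)·16 + (1/2)·1 = 21/2
Var(X) = 21/2 − (-17/10)² = 761/100 ≈ 7.610

7.610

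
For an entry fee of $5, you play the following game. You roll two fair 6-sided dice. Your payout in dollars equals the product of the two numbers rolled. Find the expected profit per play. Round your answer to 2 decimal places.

Distribution of the product of the two numbers rolled: 1 w.p. 1/36, 2 w.p. 1/18, 3 w.p. 1/18, 4 w.p. 1/12, 5 w.p. 1/18, 6 w.p. 1/9, …
E[payout] = (1/36)·1 + (1/18)·2 + (1/18)·3 + (1/12)·4 + (1/18)·5 + (1/9)·6 + (1/18)·8 + (1/36)·9 + (1/18)·10 + (1/9)·12 + (1/18)·15 + (1/36)·16 + (1/18)·18 + (1/18)·20 + (1/18)·24 + (1/36)·25 + (1/18)·30 + (1/36)·36 = 49/4
Expected profit = 49/4 − 5 = 29/4 ≈ $7.25

$7.25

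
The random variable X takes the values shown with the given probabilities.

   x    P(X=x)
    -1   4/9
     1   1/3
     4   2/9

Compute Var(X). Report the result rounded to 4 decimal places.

E[X] = (4/9)·(-1) + (1/3)·1 + (2/9)·4 = 7/9
E[X²] = (4/9)·1 + (1/3)·1 + (2/9)·16 = 13/3
Var(X) = 13/3 − (7/9)² = 302/81 ≈ 3.7284

3.7284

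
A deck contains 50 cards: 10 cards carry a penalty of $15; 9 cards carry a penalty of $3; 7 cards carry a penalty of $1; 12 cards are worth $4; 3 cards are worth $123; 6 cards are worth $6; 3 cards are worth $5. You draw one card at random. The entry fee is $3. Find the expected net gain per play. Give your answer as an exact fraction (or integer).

67/25 dollars

E[payout] = (10/50)·(-15) + (9/50)·(-3) + (7/50)·(-1) + (12/50)·4 + (3/50)·123 + (6/50)·6 + (3/50)·5 = 142/25
Expected profit = 142/25 − 3 = 67/25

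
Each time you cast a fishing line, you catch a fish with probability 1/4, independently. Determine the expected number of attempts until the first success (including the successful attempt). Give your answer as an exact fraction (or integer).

For a geometric distribution, E[trials] = 1/p = 1/(1/4) = 4.

4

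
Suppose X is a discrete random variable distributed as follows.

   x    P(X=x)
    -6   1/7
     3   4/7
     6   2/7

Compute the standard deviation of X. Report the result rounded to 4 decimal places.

3.7362

E[X] = 18/7, E[X²] = 144/7
Var(X) = E[X²] − (E[X])² = 144/7 − 324/49 = 684/49
SD(X) = √(684/49) ≈ 3.7362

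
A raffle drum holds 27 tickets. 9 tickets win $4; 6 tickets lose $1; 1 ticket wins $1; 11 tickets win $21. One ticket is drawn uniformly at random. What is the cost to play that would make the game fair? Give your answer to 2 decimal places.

E[payout] = (9/27)·4 + (6/27)·(-1) + (1/27)·1 + (11/27)·21 = 262/27
Fair fee = E[payout] = 262/27 ≈ $9.70

$9.70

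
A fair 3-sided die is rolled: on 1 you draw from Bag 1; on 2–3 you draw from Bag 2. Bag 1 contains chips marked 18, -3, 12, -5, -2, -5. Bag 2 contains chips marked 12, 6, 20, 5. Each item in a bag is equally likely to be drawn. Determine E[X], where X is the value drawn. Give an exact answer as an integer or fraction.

8

E[X | Bag 1] = (18 − 3 + 12 − 5 − 2 − 5)/6 = 5/2
E[X | Bag 2] = (12 + 6 + 20 + 5)/4 = 43/4
E[X] = (1/3)·5/2 + (2/3)·43/4 = 8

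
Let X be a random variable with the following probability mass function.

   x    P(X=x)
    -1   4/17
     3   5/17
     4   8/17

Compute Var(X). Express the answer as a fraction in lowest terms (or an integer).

1160/289

E[X] = (4/17)·(-1) + (5/17)·3 + (8/17)·4 = 43/17
E[X²] = (4/17)·1 + (5/17)·9 + (8/17)·16 = 177/17
Var(X) = 177/17 − (43/17)² = 1160/289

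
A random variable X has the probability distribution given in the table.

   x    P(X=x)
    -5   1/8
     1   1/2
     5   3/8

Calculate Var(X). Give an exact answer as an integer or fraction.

159/16

E[X] = (1/8)·(-5) + (1/2)·1 + (3/8)·5 = 7/4
E[X²] = (1/8)·25 + (1/2)·1 + (3/8)·25 = 13
Var(X) = 13 − (7/4)² = 159/16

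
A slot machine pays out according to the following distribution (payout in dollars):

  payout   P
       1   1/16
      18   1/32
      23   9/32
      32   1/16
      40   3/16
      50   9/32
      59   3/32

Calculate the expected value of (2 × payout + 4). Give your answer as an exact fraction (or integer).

611/8

E[2x+4] = (1/16)·6 + (1/32)·40 + (9/32)·50 + (1/16)·68 + (3/16)·84 + (9/32)·104 + (3/32)·122
     = 611/8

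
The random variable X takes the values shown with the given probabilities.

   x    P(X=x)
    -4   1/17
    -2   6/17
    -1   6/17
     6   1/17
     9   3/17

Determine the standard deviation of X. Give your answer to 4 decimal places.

E[X] = 11/17, E[X²] = 325/17
Var(X) = E[X²] − (E[X])² = 325/17 − 121/289 = 5404/289
SD(X) = √(5404/289) ≈ 4.3242

4.3242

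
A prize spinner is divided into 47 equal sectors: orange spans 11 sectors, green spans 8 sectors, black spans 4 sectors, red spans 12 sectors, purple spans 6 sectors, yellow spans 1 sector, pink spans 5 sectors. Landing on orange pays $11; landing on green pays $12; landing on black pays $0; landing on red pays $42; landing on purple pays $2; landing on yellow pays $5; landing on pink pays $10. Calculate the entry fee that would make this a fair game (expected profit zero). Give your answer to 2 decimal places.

E[payout] = (11/47)·11 + (8/47)·12 + (4/47)·0 + (12/47)·42 + (6/47)·2 + (1/47)·5 + (5/47)·10 = 788/47
Fair fee = E[payout] = 788/47 ≈ $16.77

$16.77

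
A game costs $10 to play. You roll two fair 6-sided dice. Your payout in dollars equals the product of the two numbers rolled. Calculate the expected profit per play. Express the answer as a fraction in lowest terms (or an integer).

9/4 dollars

Distribution of the product of the two numbers rolled: 1 w.p. 1/36, 2 w.p. 1/18, 3 w.p. 1/18, 4 w.p. 1/12, 5 w.p. 1/18, 6 w.p. 1/9, …
E[payout] = (1/36)·1 + (1/18)·2 + (1/18)·3 + (1/12)·4 + (1/18)·5 + (1/9)·6 + (1/18)·8 + (1/36)·9 + (1/18)·10 + (1/9)·12 + (1/18)·15 + (1/36)·16 + (1/18)·18 + (1/18)·20 + (1/18)·24 + (1/36)·25 + (1/18)·30 + (1/36)·36 = 49/4
Expected profit = 49/4 − 10 = 9/4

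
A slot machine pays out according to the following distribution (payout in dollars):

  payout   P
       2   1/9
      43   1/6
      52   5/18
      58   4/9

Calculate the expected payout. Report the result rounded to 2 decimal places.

$47.61

E[X] = (1/9)·2 + (1/6)·43 + (5/18)·52 + (4/9)·58
     = 857/18 ≈ 47.61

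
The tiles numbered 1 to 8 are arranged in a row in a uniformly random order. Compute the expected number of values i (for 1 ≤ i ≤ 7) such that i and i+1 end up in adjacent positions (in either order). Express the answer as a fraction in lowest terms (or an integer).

7/4

For each i ∈ {1,…,7}, let Xᵢ = 1 if i and i+1 are adjacent. P(Xᵢ=1) = 2·(8−1)!/8! = 2/8.
By linearity, E[ΣXᵢ] = (7)·(2/8) = 7/4.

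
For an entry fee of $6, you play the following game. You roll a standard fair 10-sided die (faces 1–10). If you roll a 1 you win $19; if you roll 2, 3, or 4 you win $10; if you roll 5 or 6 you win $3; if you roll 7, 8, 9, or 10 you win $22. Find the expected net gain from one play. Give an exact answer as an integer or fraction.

E[payout] = (1/5)·3 + (3/10)·10 + (1/10)·19 + (2/5)·22 = 143/10
Expected profit = 143/10 − 6 = 83/10

83/10 dollars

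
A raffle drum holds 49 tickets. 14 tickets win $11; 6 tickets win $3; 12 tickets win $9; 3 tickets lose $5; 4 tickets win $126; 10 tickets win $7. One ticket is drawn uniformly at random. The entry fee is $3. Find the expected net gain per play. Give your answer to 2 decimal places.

E[payout] = (14/49)·11 + (6/49)·3 + (12/49)·9 + (3/49)·(-5) + (4/49)·126 + (10/49)·7 = 839/49
Expected profit = 839/49 − 3 = 692/49 ≈ $14.12

$14.12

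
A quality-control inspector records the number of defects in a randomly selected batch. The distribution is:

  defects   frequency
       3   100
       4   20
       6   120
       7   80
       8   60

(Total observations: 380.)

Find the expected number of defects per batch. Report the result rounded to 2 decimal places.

5.63

Total = 380, so P(defects=3) = 100/380, etc.
E[X] = (5/19)·3 + (1/19)·4 + (6/19)·6 + (4/19)·7 + (3/19)·8
     = 107/19 ≈ 5.63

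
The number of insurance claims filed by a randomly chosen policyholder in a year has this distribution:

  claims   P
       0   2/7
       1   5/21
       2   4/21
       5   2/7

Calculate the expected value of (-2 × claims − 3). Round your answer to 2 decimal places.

-7.10

E[-2x-3] = (2/7)·(-3) + (5/21)·(-5) + (4/21)·(-7) + (2/7)·(-13)
     = -149/21 ≈ -7.10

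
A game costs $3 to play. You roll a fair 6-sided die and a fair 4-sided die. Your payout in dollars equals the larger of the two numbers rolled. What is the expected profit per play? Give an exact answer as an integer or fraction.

Distribution of the larger of the two numbers rolled: 1 w.p. 1/24, 2 w.p. 1/8, 3 w.p. 5/24, 4 w.p. 7/24, 5 w.p. 1/6, 6 w.p. 1/6
E[payout] = (1/24)·1 + (1/8)·2 + (5/24)·3 + (7/24)·4 + (1/6)·5 + (1/6)·6 = 47/12
Expected profit = 47/12 − 3 = 11/12

11/12 dollars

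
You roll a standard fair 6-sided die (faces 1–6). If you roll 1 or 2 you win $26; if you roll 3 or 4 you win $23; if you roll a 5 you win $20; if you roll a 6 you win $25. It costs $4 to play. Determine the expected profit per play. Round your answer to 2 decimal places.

$19.83

E[payout] = (1/6)·20 + (1/3)·23 + (1/6)·25 + (1/3)·26 = 143/6
Expected profit = 143/6 − 4 = 119/6 ≈ $19.83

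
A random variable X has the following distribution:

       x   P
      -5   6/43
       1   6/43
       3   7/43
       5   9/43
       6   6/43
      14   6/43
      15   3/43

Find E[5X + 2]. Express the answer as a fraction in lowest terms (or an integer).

E[5x+2] = (6/43)·(-23) + (6/43)·7 + (7/43)·17 + (9/43)·27 + (6/43)·32 + (6/43)·72 + (3/43)·77
     = 1121/43

1121/43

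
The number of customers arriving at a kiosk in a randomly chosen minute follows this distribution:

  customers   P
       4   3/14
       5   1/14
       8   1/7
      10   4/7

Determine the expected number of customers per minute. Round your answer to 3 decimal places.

E[X] = (3/14)·4 + (1/14)·5 + (1/7)·8 + (4/7)·10
     = 113/14 ≈ 8.071

8.071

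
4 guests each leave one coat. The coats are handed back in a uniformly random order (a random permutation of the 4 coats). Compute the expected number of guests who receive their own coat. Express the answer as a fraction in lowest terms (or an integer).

1

Let Xᵢ = 1 if person i gets their own coat. For each i, P(Xᵢ=1) = 1/4.
By linearity of expectation, E[X₁+…+X_4] = 4·(1/4) = 1.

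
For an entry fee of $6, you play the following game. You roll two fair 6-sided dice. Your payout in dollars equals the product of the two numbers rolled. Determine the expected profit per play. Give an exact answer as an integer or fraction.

25/4 dollars

Distribution of the product of the two numbers rolled: 1 w.p. 1/36, 2 w.p. 1/18, 3 w.p. 1/18, 4 w.p. 1/12, 5 w.p. 1/18, 6 w.p. 1/9, …
E[payout] = (1/36)·1 + (1/18)·2 + (1/18)·3 + (1/12)·4 + (1/18)·5 + (1/9)·6 + (1/18)·8 + (1/36)·9 + (1/18)·10 + (1/9)·12 + (1/18)·15 + (1/36)·16 + (1/18)·18 + (1/18)·20 + (1/18)·24 + (1/36)·25 + (1/18)·30 + (1/36)·36 = 49/4
Expected profit = 49/4 − 6 = 25/4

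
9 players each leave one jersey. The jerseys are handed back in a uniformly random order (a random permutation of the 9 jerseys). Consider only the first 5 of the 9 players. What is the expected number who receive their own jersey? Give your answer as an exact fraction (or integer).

Let Xᵢ = 1 if person i gets their own jersey. For each i, P(Xᵢ=1) = 1/9.
By linearity of expectation, E[X₁+…+X_5] = 5·(1/9) = 5/9.

5/9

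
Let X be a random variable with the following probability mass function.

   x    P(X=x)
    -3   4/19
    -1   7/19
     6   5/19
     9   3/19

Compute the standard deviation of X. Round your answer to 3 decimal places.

4.531

E[X] = 2, E[X²] = 466/19
Var(X) = E[X²] − (E[X])² = 466/19 − 4 = 390/19
SD(X) = √(390/19) ≈ 4.531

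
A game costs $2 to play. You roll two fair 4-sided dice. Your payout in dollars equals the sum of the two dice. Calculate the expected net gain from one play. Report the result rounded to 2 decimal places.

$3.00

Distribution of the sum of the two dice: 2 w.p. 1/16, 3 w.p. 1/8, 4 w.p. 3/16, 5 w.p. 1/4, 6 w.p. 3/16, 7 w.p. 1/8, …
E[payout] = (1/16)·2 + (1/8)·3 + (3/16)·4 + (1/4)·5 + (3/16)·6 + (1/8)·7 + (1/16)·8 = 5
Expected profit = 5 − 2 = 3 ≈ $3.00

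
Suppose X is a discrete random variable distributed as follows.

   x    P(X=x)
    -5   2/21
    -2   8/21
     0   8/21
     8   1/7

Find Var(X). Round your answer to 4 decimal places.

E[X] = (2/21)·(-5) + (8/21)·(-2) + (8/21)·0 + (1/7)·8 = -2/21
E[X²] = (2/21)·25 + (8/21)·4 + (8/21)·0 + (1/7)·64 = 274/21
Var(X) = 274/21 − (-2/21)² = 5750/441 ≈ 13.0385

13.0385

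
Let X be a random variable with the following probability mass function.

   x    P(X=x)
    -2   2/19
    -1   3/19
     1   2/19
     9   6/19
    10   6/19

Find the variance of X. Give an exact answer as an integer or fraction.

9000/361

E[X] = (2/19)·(-2) + (3/19)·(-1) + (2/19)·1 + (6/19)·9 + (6/19)·10 = 109/19
E[X²] = (2/19)·4 + (3/19)·1 + (2/19)·1 + (6/19)·81 + (6/19)·100 = 1099/19
Var(X) = 1099/19 − (109/19)² = 9000/361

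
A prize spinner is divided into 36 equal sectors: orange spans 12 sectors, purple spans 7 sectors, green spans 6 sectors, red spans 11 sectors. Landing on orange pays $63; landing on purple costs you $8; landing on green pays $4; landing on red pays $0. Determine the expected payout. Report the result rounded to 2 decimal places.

$20.11

E[payout] = (12/36)·63 + (7/36)·(-8) + (6/36)·4 + (11/36)·0 = 181/9
≈ $20.11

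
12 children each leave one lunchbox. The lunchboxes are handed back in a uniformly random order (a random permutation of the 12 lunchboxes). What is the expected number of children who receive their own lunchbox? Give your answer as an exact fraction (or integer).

Let Xᵢ = 1 if person i gets their own lunchbox. For each i, P(Xᵢ=1) = 1/12.
By linearity of expectation, E[X₁+…+X_12] = 12·(1/12) = 1.

1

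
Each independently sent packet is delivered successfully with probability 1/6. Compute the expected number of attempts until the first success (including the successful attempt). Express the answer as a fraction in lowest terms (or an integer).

For a geometric distribution, E[trials] = 1/p = 1/(1/6) = 6.

6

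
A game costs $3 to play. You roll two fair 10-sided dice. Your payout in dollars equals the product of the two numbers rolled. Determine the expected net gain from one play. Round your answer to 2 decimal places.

$27.25

Distribution of the product of the two numbers rolled: 1 w.p. 1/100, 2 w.p. 1/50, 3 w.p. 1/50, 4 w.p. 3/100, 5 w.p. 1/50, 6 w.p. 1/25, …
E[payout] = (1/100)·1 + (1/50)·2 + (1/50)·3 + (3/100)·4 + (1/50)·5 + (1/25)·6 + (1/50)·7 + (1/25)·8 + (3/100)·9 + (1/25)·10 + (1/25)·12 + (1/50)·14 + (1/50)·15 + (3/100)·16 + (1/25)·18 + (1/25)·20 + (1/50)·21 + (1/25)·24 + (1/100)·25 + (1/50)·27 + (1/50)·28 + (1/25)·30 + (1/50)·32 + (1/50)·35 + (3/100)·36 + (1/25)·40 + (1/50)·42 + (1/50)·45 + (1/50)·48 + (1/100)·49 + (1/50)·50 + (1/50)·54 + (1/50)·56 + (1/50)·60 + (1/50)·63 + (1/100)·64 + (1/50)·70 + (1/50)·72 + (1/50)·80 + (1/100)·81 + (1/50)·90 + (1/100)·100 = 121/4
Expected profit = 121/4 − 3 = 109/4 ≈ $27.25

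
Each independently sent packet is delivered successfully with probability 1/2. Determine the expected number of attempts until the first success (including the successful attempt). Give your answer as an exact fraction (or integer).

2

For a geometric distribution, E[trials] = 1/p = 1/(1/2) = 2.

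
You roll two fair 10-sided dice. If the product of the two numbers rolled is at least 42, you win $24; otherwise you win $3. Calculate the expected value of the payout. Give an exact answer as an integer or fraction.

222/25 dollars

E[payout] = (18/25)·3 + (7/25)·24 = 222/25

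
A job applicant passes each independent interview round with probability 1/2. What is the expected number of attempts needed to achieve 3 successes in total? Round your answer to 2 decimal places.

6.00

By linearity (sum of 3 independent geometric waits), E[trials] = 3/p = 3/(1/2) = 6.
≈ 6.00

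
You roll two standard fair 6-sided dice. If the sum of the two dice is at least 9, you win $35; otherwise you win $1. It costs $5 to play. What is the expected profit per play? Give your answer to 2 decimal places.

E[payout] = (13/18)·1 + (5/18)·35 = 94/9
Expected profit = 94/9 − 5 = 49/9 ≈ $5.44

$5.44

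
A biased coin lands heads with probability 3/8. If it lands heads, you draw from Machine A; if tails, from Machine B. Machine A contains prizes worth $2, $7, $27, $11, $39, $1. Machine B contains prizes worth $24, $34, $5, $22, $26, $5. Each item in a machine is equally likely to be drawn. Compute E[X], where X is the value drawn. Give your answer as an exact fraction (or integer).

841/48 dollars

E[X | Machine A] = (2 + 7 + 27 + 11 + 39 + 1)/6 = 29/2
E[X | Machine B] = (24 + 34 + 5 + 22 + 26 + 5)/6 = 58/3
E[X] = (3/8)·29/2 + (5/8)·58/3 = 841/48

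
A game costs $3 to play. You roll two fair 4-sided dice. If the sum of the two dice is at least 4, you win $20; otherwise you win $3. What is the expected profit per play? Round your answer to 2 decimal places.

$13.81

E[payout] = (3/16)·3 + (13/16)·20 = 269/16
Expected profit = 269/16 − 3 = 221/16 ≈ $13.81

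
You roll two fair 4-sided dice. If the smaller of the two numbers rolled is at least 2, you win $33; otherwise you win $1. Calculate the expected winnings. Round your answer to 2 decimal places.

$19.00

E[payout] = (7/16)·1 + (9/16)·33 = 19
≈ $19.00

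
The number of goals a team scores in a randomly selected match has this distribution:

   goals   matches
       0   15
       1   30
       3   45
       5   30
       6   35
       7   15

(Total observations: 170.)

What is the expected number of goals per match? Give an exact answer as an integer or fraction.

63/17

Total = 170, so P(goals=0) = 15/170, etc.
E[X] = (3/34)·0 + (3/17)·1 + (9/34)·3 + (3/17)·5 + (7/34)·6 + (3/34)·7
     = 63/17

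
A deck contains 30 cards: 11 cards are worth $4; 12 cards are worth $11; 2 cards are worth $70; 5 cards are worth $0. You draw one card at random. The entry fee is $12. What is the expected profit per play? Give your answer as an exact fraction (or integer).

-22/15 dollars

E[payout] = (11/30)·4 + (12/30)·11 + (2/30)·70 + (5/30)·0 = 158/15
Expected profit = 158/15 − 12 = -22/15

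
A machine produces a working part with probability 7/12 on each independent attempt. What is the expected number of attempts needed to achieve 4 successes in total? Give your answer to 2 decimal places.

6.86

By linearity (sum of 4 independent geometric waits), E[trials] = 4/p = 4/(7/12) = 48/7.
≈ 6.86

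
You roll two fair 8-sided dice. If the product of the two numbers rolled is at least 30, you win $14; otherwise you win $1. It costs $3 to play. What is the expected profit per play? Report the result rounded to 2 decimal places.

$1.45

E[payout] = (47/64)·1 + (17/64)·14 = 285/64
Expected profit = 285/64 − 3 = 93/64 ≈ $1.45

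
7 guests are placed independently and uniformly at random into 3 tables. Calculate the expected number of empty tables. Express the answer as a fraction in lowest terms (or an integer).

Let Xⱼ=1 if table j is empty. P(Xⱼ=1) = ((3-1)/3)^7 = 128/2187.
By linearity, E[#empty] = 3·128/2187 = 128/729.

128/729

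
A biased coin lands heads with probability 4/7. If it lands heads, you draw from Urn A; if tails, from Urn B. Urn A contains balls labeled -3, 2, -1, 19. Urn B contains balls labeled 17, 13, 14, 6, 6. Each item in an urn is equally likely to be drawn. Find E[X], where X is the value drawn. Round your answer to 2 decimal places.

7.23

E[X | Urn A] = (-3 + 2 − 1 + 19)/4 = 17/4
E[X | Urn B] = (17 + 13 + 14 + 6 + 6)/5 = 56/5
E[X] = (4/7)·17/4 + (3/7)·56/5 = 253/35 ≈ 7.23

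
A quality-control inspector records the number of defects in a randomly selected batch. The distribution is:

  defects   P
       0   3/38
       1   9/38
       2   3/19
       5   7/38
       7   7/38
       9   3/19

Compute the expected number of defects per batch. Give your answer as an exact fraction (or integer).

E[X] = (3/38)·0 + (9/38)·1 + (3/19)·2 + (7/38)·5 + (7/38)·7 + (3/19)·9
     = 159/38

159/38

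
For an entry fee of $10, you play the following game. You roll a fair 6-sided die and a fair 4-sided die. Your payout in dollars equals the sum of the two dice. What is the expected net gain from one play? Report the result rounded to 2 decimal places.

-$4.00

Distribution of the sum of the two dice: 2 w.p. 1/24, 3 w.p. 1/12, 4 w.p. 1/8, 5 w.p. 1/6, 6 w.p. 1/6, 7 w.p. 1/6, …
E[payout] = (1/24)·2 + (1/12)·3 + (1/8)·4 + (1/6)·5 + (1/6)·6 + (1/6)·7 + (1/8)·8 + (1/12)·9 + (1/24)·10 = 6
Expected profit = 6 − 10 = -4 ≈ -$4.00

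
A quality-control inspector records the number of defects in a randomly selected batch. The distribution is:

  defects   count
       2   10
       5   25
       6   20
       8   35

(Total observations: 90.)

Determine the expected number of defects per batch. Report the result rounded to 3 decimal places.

Total = 90, so P(defects=2) = 10/90, etc.
E[X] = (1/9)·2 + (5/18)·5 + (2/9)·6 + (7/18)·8
     = 109/18 ≈ 6.056

6.056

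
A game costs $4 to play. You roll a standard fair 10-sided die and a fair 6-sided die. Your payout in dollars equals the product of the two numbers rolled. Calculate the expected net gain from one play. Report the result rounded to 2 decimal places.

$15.25

Distribution of the product of the two numbers rolled: 1 w.p. 1/60, 2 w.p. 1/30, 3 w.p. 1/30, 4 w.p. 1/20, 5 w.p. 1/30, 6 w.p. 1/15, …
E[payout] = (1/60)·1 + (1/30)·2 + (1/30)·3 + (1/20)·4 + (1/30)·5 + (1/15)·6 + (1/60)·7 + (1/20)·8 + (1/30)·9 + (1/20)·10 + (1/15)·12 + (1/60)·14 + (1/30)·15 + (1/30)·16 + (1/20)·18 + (1/20)·20 + (1/60)·21 + (1/20)·24 + (1/60)·25 + (1/60)·27 + (1/60)·28 + (1/20)·30 + (1/60)·32 + (1/60)·35 + (1/30)·36 + (1/30)·40 + (1/60)·42 + (1/60)·45 + (1/60)·48 + (1/60)·50 + (1/60)·54 + (1/60)·60 = 77/4
Expected profit = 77/4 − 4 = 61/4 ≈ $15.25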